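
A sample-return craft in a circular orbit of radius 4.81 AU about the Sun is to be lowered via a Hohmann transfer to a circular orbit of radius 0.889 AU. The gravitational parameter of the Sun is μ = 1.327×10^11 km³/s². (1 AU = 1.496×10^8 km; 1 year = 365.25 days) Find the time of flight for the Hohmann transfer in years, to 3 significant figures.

In km: r₁ = 4.81 × 1.496×10^8 = 7.19576×10^8 km; r₂ = 0.889 × 1.496×10^8 = 1.329944×10^8 km.
The Hohmann ellipse has a_t = (r₁ + r₂)/2 = 4.262852×10^8 km.
Transfer time t = π√(a_t³/μ) = π√((4.262852×10^8)³ / 1.327×10^11) = 7.590×10^7 s.
Converting: 7.590×10^7 s ÷ 3.15576×10^7 s/year (365.25 × 86400) = 2.41 years.

t = 2.41 years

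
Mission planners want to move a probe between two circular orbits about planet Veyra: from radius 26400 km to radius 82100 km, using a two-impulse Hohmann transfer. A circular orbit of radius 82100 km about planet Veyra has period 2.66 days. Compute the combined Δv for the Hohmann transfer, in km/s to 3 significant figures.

From Kepler's third law T² = 4π²r³/μ at r = 82100 km, T = 2.66 days = 2.66 × 86400 s = 2.29824×10^5 s: μ = 4π²r³/T² = 4.13617×10^5 km³/s².
The Hohmann ellipse has a_t = (r₁ + r₂)/2 = 54250 km.
Circular speed at r₁: v₁ = √(μ/r₁) = √(4.13617×10^5/26400) = 3.9582 km/s.
On the transfer ellipse at r₁, vis-viva equation gives v_p = √[μ(2/r₁ − 1/a_t)] = 4.8693 km/s.
First burn Δv₁ = |v_p − v₁| = 0.9111 km/s.
Circular speed at r₂: v₂ = √(μ/r₂) = 2.24454 km/s.
Transfer-orbit speed at r₂: v_a = √[μ(2/r₂ − 1/a_t)] = 1.56578 km/s.
Second burn Δv₂ = |v₂ − v_a| = 0.6788 km/s.
Δv = Δv₁ + Δv₂ = 0.9111 + 0.6788 = 1.590 km/s.

Δv = 1.59 km/s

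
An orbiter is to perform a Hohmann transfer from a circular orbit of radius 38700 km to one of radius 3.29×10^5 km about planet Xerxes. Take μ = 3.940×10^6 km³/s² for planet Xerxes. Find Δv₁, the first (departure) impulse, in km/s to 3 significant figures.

Semi-major axis of the transfer orbit: a_t = (38700 + 3.290×10^5)/2 = 1.8385×10^5 km.
On the circular orbit at r = 38700 km, v_c = √(μ/r) = 10.090 km/s.
Vis-viva on the transfer ellipse at r = 38700 km gives v_t = √[μ(2/r − 1/a_t)] = 13.498 km/s.
Δv₁ = |v_t − v_c| = |13.498 − 10.090| = 3.408 km/s.

Δv₁ = 3.41 km/s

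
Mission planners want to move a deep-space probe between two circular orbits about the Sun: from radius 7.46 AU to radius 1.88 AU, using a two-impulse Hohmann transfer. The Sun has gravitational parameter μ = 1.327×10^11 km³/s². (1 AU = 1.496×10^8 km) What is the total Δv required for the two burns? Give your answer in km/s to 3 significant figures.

Δv = 9.72 km/s

In km: r₁ = 7.46 × 1.496×10^8 = 1.116016×10^9 km; r₂ = 1.88 × 1.496×10^8 = 2.81248×10^8 km.
Semi-major axis of the transfer orbit: a_t = (1.116016×10^9 + 2.81248×10^8)/2 = 6.98632×10^8 km.
Circular speed at r₁: v₁ = √(μ/r₁) = √(1.327×10^11/1.116016×10^9) = 10.9044 km/s.
Transfer-orbit speed at r₁ (vis-viva): v_a = √[μ(2/r₁ − 1/a_t)] = 6.91864 km/s.
First burn Δv₁ = |v_a − v₁| = 3.986 km/s.
Circular speed at r₂: v₂ = √(μ/r₂) = 21.722 km/s.
Transfer-orbit speed at r₂: v_p = √[μ(2/r₂ − 1/a_t)] = 27.454 km/s.
Second burn Δv₂ = |v₂ − v_p| = 5.732 km/s.
Total Δv = Δv₁ + Δv₂ = 9.718 km/s.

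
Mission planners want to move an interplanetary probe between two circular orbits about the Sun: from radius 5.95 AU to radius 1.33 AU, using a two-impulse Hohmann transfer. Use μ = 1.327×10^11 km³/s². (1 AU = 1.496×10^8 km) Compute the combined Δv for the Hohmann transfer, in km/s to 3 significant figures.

Δv = 12.0 km/s

In km: r₁ = 5.95 × 1.496×10^8 = 8.9012×10^8 km; r₂ = 1.33 × 1.496×10^8 = 1.98968×10^8 km.
Transfer-ellipse semi-major axis a_t = (r₁ + r₂)/2 = (8.9012×10^8 + 1.98968×10^8)/2 = 5.44544×10^8 km.
Circular speed at r₁: v₁ = √(μ/r₁) = √(1.327×10^11/8.9012×10^8) = 12.21 km/s.
Transfer-orbit speed at r₁ (vis-viva equation): v_a = √[μ(2/r₁ − 1/a_t)] = 7.381 km/s.
First burn Δv₁ = |v_a − v₁| = 4.829 km/s.
At r₂, v₂ = √(μ/r₂) = 25.825 km/s.
Transfer-orbit speed at r₂: v_p = √[μ(2/r₂ − 1/a_t)] = 33.018 km/s.
Second burn Δv₂ = |v₂ − v_p| = 7.193 km/s.
Total Δv = Δv₁ + Δv₂ = 12.02 km/s.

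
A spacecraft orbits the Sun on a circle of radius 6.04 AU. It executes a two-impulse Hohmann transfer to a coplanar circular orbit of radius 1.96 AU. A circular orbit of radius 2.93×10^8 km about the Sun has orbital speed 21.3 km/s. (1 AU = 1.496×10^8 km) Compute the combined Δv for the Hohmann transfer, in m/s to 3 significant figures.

From the circular-orbit relation v² = μ/r at r = 2.93×10^8 km: μ = v²r = (21.3)² × 2.93×10^8 = 1.32931×10^11 km³/s².
In km: r₁ = 6.04 × 1.496×10^8 = 9.03584×10^8 km; r₂ = 1.96 × 1.496×10^8 = 2.93216×10^8 km.
Transfer-ellipse semi-major axis a_t = (r₁ + r₂)/2 = (9.03584×10^8 + 2.93216×10^8)/2 = 5.984×10^8 km.
Circular speed at r₁: v₁ = √(μ/r₁) = √(1.32931×10^11/9.03584×10^8) = 12.129 km/s.
Transfer-orbit speed at r₁ (vis-viva equation): v_a = √[μ(2/r₁ − 1/a_t)] = 8.4904 km/s.
First burn Δv₁ = |v_a − v₁| = 3.639 km/s.
At r₂, v₂ = √(μ/r₂) = 21.292 km/s.
Transfer-orbit speed at r₂: v_p = √[μ(2/r₂ − 1/a_t)] = 26.164 km/s.
Second burn Δv₂ = |v₂ − v_p| = 4.872 km/s.
Total Δv = Δv₁ + Δv₂ = 8.511 km/s.

Δv = 8510 m/s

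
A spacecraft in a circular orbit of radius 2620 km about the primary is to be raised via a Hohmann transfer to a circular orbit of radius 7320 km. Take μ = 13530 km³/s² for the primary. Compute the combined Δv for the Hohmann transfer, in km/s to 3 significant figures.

Transfer-ellipse semi-major axis a_t = (r₁ + r₂)/2 = (2620 + 7320)/2 = 4970 km.
At r₁ the circular-orbit speed is v₁ = √(μ/r₁) = 2.2725 km/s.
Transfer-orbit speed at r₁ (vis-viva): v_p = √[μ(2/r₁ − 1/a_t)] = 2.7579 km/s.
First burn Δv₁ = |v_p − v₁| = 0.4854 km/s.
At r₂, v₂ = √(μ/r₂) = 1.3595 km/s.
Transfer-orbit speed at r₂: v_a = √[μ(2/r₂ − 1/a_t)] = 0.98711 km/s.
Second burn Δv₂ = |v₂ − v_a| = 0.3724 km/s.
Δv = Δv₁ + Δv₂ = 0.4854 + 0.3724 = 0.8578 km/s.

Δv = 0.858 km/s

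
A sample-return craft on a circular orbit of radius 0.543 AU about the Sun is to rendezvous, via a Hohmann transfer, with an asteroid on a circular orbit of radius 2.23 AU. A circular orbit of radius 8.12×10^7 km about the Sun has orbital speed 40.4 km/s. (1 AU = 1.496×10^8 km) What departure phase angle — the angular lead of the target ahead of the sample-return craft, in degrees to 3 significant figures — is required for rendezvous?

From the circular-orbit relation v² = μ/r at r = 8.12×10^7 km: μ = v²r = (40.4)² × 8.12×10^7 = 1.32531×10^11 km³/s².
In km: r₁ = 0.543 × 1.496×10^8 = 8.12328×10^7 km; r₂ = 2.23 × 1.496×10^8 = 3.33608×10^8 km.
The Hohmann ellipse has a_t = (r₁ + r₂)/2 = 2.074204×10^8 km.
Transfer time t = π√(a_t³/μ) = 2.57791×10^7 s.
The target's mean motion on its circular orbit is ω₂ = √(μ/r₂³) = 5.97454×10^-8 rad/s.
Angle swept by the target during transfer: ω₂·t = 1.54018 rad = 88.246°.
The sample-return craft traverses 180° on the transfer ellipse, so the target must lead by 180° − 88.246° = 91.8°.

φ = 91.8°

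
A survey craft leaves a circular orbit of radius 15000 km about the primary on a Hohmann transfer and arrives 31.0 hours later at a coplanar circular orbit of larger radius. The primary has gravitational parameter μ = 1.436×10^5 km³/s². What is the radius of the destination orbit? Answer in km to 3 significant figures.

Transfer time t = 31.0 hours = 1.116×10^5 s, and t = π√(a_t³/μ).
So a_t = (μ t²/π²)^(1/3) = (1.436×10^5 × (1.116×10^5)² / π²)^(1/3) = 56588 km.
Since a_t = (r₁ + r₂)/2, r₂ = 2a_t − r₁ = 2×56588 − 15000 = 98176 km.

r₂ = 98200 km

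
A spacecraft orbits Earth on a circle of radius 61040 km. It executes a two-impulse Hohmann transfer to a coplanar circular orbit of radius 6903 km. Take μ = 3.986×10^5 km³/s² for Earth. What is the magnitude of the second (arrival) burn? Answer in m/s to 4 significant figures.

Δv₂ = 2587 m/s

Transfer-ellipse semi-major axis a_t = (r₁ + r₂)/2 = (61040 + 6903)/2 = 33971.5 km.
Circular speed at r = 6903 km: v_c = √(μ/r) = 7.5989 km/s.
Vis-viva on the transfer ellipse at r = 6903 km gives v_t = √[μ(2/r − 1/a_t)] = 10.186 km/s.
Δv₂ = |v_t − v_c| = |10.186 − 7.5989| = 2.587 km/s.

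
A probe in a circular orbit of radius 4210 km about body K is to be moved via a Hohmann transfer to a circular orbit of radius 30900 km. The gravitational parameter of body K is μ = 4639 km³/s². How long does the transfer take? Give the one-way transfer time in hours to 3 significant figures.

t = 29.8 hours

Transfer-ellipse semi-major axis a_t = (r₁ + r₂)/2 = (4210 + 30900)/2 = 17555 km.
By Kepler's third law the transfer-orbit period is T = 2π√(a_t³/μ), so t = T/2 = 1.073×10^5 s.
Converting: 1.073×10^5 s ÷ 3600 s/hour = 29.8 hours.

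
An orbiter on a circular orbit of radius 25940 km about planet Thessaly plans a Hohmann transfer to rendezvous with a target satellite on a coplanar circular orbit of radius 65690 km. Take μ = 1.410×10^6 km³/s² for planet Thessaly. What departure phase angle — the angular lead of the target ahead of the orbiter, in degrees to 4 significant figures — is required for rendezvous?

The Hohmann ellipse has a_t = (r₁ + r₂)/2 = 45815 km.
The half-period of the transfer ellipse is t = π√(a_t³/μ) = 25945 s.
The target's mean motion on its circular orbit is ω₂ = √(μ/r₂³) = 7.0528×10^-5 rad/s.
Angle swept by the target during transfer: ω₂·t = 1.8298 rad = 104.84°.
Arrival is 180° from departure on the ellipse, so φ = 180° − 104.84° = 75.16°.

φ = 75.16°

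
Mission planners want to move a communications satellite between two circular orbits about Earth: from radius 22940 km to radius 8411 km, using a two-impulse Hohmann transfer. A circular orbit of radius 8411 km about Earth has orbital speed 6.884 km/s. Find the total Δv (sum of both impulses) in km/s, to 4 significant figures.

From the circular-orbit relation v² = μ/r at r = 8411 km: μ = v²r = (6.884)² × 8411 = 3.98593×10^5 km³/s².
Transfer-ellipse semi-major axis a_t = (r₁ + r₂)/2 = (22940 + 8411)/2 = 15675.5 km.
Circular speed at r₁: v₁ = √(μ/r₁) = √(3.98593×10^5/22940) = 4.168 km/s.
Transfer-orbit speed at r₁ (vis-viva): v_a = √[μ(2/r₁ − 1/a_t)] = 3.053 km/s.
First burn Δv₁ = |v_a − v₁| = 1.115 km/s.
Circular speed at r₂: v₂ = √(μ/r₂) = 6.884 km/s.
Transfer-orbit speed at r₂: v_p = √[μ(2/r₂ − 1/a_t)] = 8.328 km/s.
Second burn Δv₂ = |v₂ − v_p| = 1.444 km/s.
Δv = Δv₁ + Δv₂ = 1.115 + 1.444 = 2.559 km/s.

Δv = 2.559 km/s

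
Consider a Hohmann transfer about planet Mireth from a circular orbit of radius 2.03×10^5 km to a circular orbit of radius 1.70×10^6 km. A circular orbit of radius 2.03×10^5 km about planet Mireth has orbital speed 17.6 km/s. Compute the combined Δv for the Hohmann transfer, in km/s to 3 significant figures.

Δv = 9.20 km/s

From the circular-orbit relation v² = μ/r at r = 2.03×10^5 km: μ = v²r = (17.6)² × 2.03×10^5 = 6.28813×10^7 km³/s².
Semi-major axis of the transfer orbit: a_t = (2.030×10^5 + 1.700×10^6)/2 = 9.515×10^5 km.
Circular speed at r₁: v₁ = √(μ/r₁) = √(6.28813×10^7/2.030×10^5) = 17.600 km/s.
Transfer-orbit speed at r₁ (vis-viva): v_p = √[μ(2/r₁ − 1/a_t)] = 23.525 km/s.
First burn Δv₁ = |v_p − v₁| = 5.925 km/s.
Circular speed at r₂: v₂ = √(μ/r₂) = 6.082 km/s.
Transfer-orbit speed at r₂: v_a = √[μ(2/r₂ − 1/a_t)] = 2.809 km/s.
Second burn Δv₂ = |v₂ − v_a| = 3.273 km/s.
Δv = Δv₁ + Δv₂ = 5.925 + 3.273 = 9.198 km/s.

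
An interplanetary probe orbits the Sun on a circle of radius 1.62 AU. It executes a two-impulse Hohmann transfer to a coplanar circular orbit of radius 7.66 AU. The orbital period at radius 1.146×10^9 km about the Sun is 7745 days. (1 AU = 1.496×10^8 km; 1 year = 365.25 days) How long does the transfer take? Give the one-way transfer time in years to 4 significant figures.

From Kepler's third law T² = 4π²r³/μ at r = 1.146×10^9 km, T = 7745 days = 7745 × 86400 s = 6.69168×10^8 s: μ = 4π²r³/T² = 1.32692×10^11 km³/s².
In km: r₁ = 1.62 × 1.496×10^8 = 2.42352×10^8 km; r₂ = 7.66 × 1.496×10^8 = 1.145936×10^9 km.
The Hohmann ellipse has a_t = (r₁ + r₂)/2 = 6.94144×10^8 km.
Half the transfer-orbit period gives t = π√(a_t³/μ) = 1.5773×10^8 s.
Converting: 1.5773×10^8 s ÷ 3.15576×10^7 s/year (365.25 × 86400) = 4.998 years.

t = 4.998 years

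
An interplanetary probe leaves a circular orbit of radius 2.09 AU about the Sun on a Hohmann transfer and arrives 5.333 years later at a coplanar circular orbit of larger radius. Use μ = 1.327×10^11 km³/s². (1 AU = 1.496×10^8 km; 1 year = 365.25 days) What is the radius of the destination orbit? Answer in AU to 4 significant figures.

r₂ = 7.600 AU

In km: r₁ = 2.09 × 1.496×10^8 = 3.12664×10^8 km.
Transfer time t = 5.333 years × 365.25 × 86400 s = 1.682966808×10^8 s, and t = π√(a_t³/μ).
So a_t = (μ t²/π²)^(1/3) = (1.327×10^11 × (1.682966808×10^8)² / π²)^(1/3) = 7.2484×10^8 km.
Since a_t = (r₁ + r₂)/2, r₂ = 2a_t − r₁ = 2×7.2484×10^8 − 3.12664×10^8 = 1.137016×10^9 km.
In AU: r₂ = 1.137016×10^9 / 1.496×10^8 = 7.600 AU.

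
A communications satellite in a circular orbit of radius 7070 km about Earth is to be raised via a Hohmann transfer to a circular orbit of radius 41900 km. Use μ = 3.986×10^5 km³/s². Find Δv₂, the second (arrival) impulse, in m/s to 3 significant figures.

Semi-major axis of the transfer orbit: a_t = (7070 + 41900)/2 = 24485 km.
On the circular orbit at r = 41900 km, v_c = √(μ/r) = 3.084 km/s.
Vis-viva on the transfer ellipse at r = 41900 km gives v_t = √[μ(2/r − 1/a_t)] = 1.657 km/s.
Δv₂ = |v_t − v_c| = |1.657 − 3.084| = 1.427 km/s.

Δv₂ = 1430 m/s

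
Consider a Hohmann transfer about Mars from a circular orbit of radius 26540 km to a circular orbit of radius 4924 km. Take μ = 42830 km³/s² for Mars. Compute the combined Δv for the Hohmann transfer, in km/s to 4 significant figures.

Semi-major axis of the transfer orbit: a_t = (26540 + 4924)/2 = 15732 km.
At r₁ the circular-orbit speed is v₁ = √(μ/r₁) = 1.27035 km/s.
On the transfer ellipse at r₁, v² = μ(2/r − 1/a) gives v_a = √[μ(2/r₁ − 1/a_t)] = 0.710707 km/s.
First burn Δv₁ = |v_a − v₁| = 0.5596 km/s.
Circular speed at r₂: v₂ = √(μ/r₂) = 2.9493 km/s.
Transfer-orbit speed at r₂: v_p = √[μ(2/r₂ − 1/a_t)] = 3.8307 km/s.
Second burn Δv₂ = |v₂ − v_p| = 0.8814 km/s.
Total Δv = Δv₁ + Δv₂ = 1.441 km/s.

Δv = 1.441 km/s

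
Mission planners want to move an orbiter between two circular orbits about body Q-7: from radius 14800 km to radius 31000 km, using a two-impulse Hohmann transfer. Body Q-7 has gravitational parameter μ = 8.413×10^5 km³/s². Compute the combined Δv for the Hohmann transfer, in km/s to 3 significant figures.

Δv = 2.25 km/s

The Hohmann ellipse has a_t = (r₁ + r₂)/2 = 22900 km.
At r₁ the circular-orbit speed is v₁ = √(μ/r₁) = 7.5395 km/s.
Transfer-orbit speed at r₁ (vis-viva): v_p = √[μ(2/r₁ − 1/a_t)] = 8.7722 km/s.
First burn Δv₁ = |v_p − v₁| = 1.233 km/s.
At r₂, v₂ = √(μ/r₂) = 5.209 km/s.
Transfer-orbit speed at r₂: v_a = √[μ(2/r₂ − 1/a_t)] = 4.188 km/s.
Second burn Δv₂ = |v₂ − v_a| = 1.021 km/s.
Δv = Δv₁ + Δv₂ = 1.233 + 1.021 = 2.254 km/s.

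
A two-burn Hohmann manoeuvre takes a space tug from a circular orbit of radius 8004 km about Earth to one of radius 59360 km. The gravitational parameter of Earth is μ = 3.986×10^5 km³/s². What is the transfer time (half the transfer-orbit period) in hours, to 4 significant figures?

Transfer-ellipse semi-major axis a_t = (r₁ + r₂)/2 = (8004 + 59360)/2 = 33682 km.
Transfer time t = π√(a_t³/μ) = π√((33682)³ / 3.986×10^5) = 30760 s.
Converting: 30760 s ÷ 3600 s/hour = 8.544 hours.

t = 8.544 hours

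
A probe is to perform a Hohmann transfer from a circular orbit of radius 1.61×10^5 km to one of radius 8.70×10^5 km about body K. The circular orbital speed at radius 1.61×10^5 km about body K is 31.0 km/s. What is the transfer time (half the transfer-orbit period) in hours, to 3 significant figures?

From the circular-orbit relation v² = μ/r at r = 1.61×10^5 km: μ = v²r = (31.0)² × 1.61×10^5 = 1.54721×10^8 km³/s².
Transfer-ellipse semi-major axis a_t = (r₁ + r₂)/2 = (1.610×10^5 + 8.700×10^5)/2 = 5.155×10^5 km.
Transfer time t = π√(a_t³/μ) = π√((5.155×10^5)³ / 1.54721×10^8) = 93480 s.
Converting: 93480 s ÷ 3600 s/hour = 26.0 hours.

t = 26.0 hours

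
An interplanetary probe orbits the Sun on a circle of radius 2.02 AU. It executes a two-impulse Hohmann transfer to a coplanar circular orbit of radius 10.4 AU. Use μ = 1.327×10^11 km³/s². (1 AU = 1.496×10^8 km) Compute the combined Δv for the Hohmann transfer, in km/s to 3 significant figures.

Δv = 10.1 km/s

In km: r₁ = 2.02 × 1.496×10^8 = 3.02192×10^8 km; r₂ = 10.4 × 1.496×10^8 = 1.55584×10^9 km.
Transfer-ellipse semi-major axis a_t = (r₁ + r₂)/2 = (3.02192×10^8 + 1.55584×10^9)/2 = 9.29016×10^8 km.
At r₁ the circular-orbit speed is v₁ = √(μ/r₁) = 20.955 km/s.
Transfer-orbit speed at r₁ (vis-viva): v_p = √[μ(2/r₁ − 1/a_t)] = 27.118 km/s.
First burn Δv₁ = |v_p − v₁| = 6.163 km/s.
At r₂, v₂ = √(μ/r₂) = 9.235 km/s.
Transfer-orbit speed at r₂: v_a = √[μ(2/r₂ − 1/a_t)] = 5.267 km/s.
Second burn Δv₂ = |v₂ − v_a| = 3.968 km/s.
Total Δv = Δv₁ + Δv₂ = 10.13 km/s.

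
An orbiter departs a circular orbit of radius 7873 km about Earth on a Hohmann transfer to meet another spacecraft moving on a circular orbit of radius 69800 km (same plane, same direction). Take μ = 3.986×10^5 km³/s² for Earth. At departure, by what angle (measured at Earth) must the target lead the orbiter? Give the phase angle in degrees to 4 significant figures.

Semi-major axis of the transfer orbit: a_t = (7873 + 69800)/2 = 38836.5 km.
Transfer time t = π√(a_t³/μ) = 38084 s.
The target's mean motion on its circular orbit is ω₂ = √(μ/r₂³) = 3.4236×10^-5 rad/s.
Angle swept by the target during transfer: ω₂·t = 1.3038 rad = 74.70°.
The orbiter traverses 180° on the transfer ellipse, so the target must lead by 180° − 74.70° = 105.3°.

φ = 105.3°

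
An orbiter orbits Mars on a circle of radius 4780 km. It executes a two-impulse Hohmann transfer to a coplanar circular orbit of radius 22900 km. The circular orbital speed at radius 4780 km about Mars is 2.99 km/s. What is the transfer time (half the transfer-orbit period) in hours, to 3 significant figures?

From the circular-orbit relation v² = μ/r at r = 4780 km: μ = v²r = (2.99)² × 4780 = 42733.7 km³/s².
The Hohmann ellipse has a_t = (r₁ + r₂)/2 = 13840 km.
By Kepler's third law the transfer-orbit period is T = 2π√(a_t³/μ), so t = T/2 = 24740 s.
Converting: 24740 s ÷ 3600 s/hour = 6.87 hours.

t = 6.87 hours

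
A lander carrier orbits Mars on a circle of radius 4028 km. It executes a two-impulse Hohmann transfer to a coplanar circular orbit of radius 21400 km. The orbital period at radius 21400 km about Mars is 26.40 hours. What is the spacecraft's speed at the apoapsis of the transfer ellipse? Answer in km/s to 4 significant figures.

v = 0.7963 km/s

From Kepler's third law T² = 4π²r³/μ at r = 21400 km, T = 26.40 hours = 26.40 × 3600 s = 95040 s: μ = 4π²r³/T² = 42834.0 km³/s².
The Hohmann ellipse has a_t = (r₁ + r₂)/2 = 12714 km.
The apoapsis of the transfer ellipse is at r = 21400 km.
From the vis-viva equation, v = √[μ(2/r − 1/a_t)] = 0.7963 km/s.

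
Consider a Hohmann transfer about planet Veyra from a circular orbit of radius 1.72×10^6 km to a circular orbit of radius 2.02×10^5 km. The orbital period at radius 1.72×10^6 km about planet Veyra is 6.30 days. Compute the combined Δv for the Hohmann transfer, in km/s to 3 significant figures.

From Kepler's third law T² = 4π²r³/μ at r = 1.72×10^6 km, T = 6.30 days = 6.30 × 86400 s = 5.4432×10^5 s: μ = 4π²r³/T² = 6.78011×10^8 km³/s².
Transfer-ellipse semi-major axis a_t = (r₁ + r₂)/2 = (1.720×10^6 + 2.020×10^5)/2 = 9.610×10^5 km.
At r₁ the circular-orbit speed is v₁ = √(μ/r₁) = 19.85 km/s.
On the transfer ellipse at r₁, vis-viva gives v_a = √[μ(2/r₁ − 1/a_t)] = 9.103 km/s.
First burn Δv₁ = |v_a − v₁| = 10.75 km/s.
Circular speed at r₂: v₂ = √(μ/r₂) = 57.94 km/s.
Transfer-orbit speed at r₂: v_p = √[μ(2/r₂ − 1/a_t)] = 77.51 km/s.
Second burn Δv₂ = |v₂ − v_p| = 19.57 km/s.
Total Δv = Δv₁ + Δv₂ = 30.32 km/s.

Δv = 30.3 km/s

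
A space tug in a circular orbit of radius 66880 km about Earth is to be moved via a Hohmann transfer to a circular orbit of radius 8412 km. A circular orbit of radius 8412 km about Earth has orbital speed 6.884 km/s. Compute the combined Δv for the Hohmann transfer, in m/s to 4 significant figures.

From the circular-orbit relation v² = μ/r at r = 8412 km: μ = v²r = (6.884)² × 8412 = 3.98640×10^5 km³/s².
Transfer-ellipse semi-major axis a_t = (r₁ + r₂)/2 = (66880 + 8412)/2 = 37646 km.
Circular speed at r₁: v₁ = √(μ/r₁) = √(3.98640×10^5/66880) = 2.4414 km/s.
On the transfer ellipse at r₁, vis-viva equation gives v_a = √[μ(2/r₁ − 1/a_t)] = 1.1541 km/s.
First burn Δv₁ = |v_a − v₁| = 1.2873 km/s.
At r₂, v₂ = √(μ/r₂) = 6.8840 km/s.
Transfer-orbit speed at r₂: v_p = √[μ(2/r₂ − 1/a_t)] = 9.1755 km/s.
Second burn Δv₂ = |v₂ − v_p| = 2.2915 km/s.
Total Δv = Δv₁ + Δv₂ = 3.579 km/s.

Δv = 3579 m/s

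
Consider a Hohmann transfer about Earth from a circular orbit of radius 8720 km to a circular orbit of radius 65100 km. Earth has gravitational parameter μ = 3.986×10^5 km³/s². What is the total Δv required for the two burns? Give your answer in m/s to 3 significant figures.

Transfer-ellipse semi-major axis a_t = (r₁ + r₂)/2 = (8720 + 65100)/2 = 36910 km.
At r₁ the circular-orbit speed is v₁ = √(μ/r₁) = 6.761 km/s.
Transfer-orbit speed at r₁ (vis-viva): v_p = √[μ(2/r₁ − 1/a_t)] = 8.979 km/s.
First burn Δv₁ = |v_p − v₁| = 2.218 km/s.
At r₂, v₂ = √(μ/r₂) = 2.4744 km/s.
Transfer-orbit speed at r₂: v_a = √[μ(2/r₂ − 1/a_t)] = 1.2027 km/s.
Second burn Δv₂ = |v₂ − v_a| = 1.272 km/s.
Δv = Δv₁ + Δv₂ = 2.218 + 1.272 = 3.490 km/s.

Δv = 3490 m/s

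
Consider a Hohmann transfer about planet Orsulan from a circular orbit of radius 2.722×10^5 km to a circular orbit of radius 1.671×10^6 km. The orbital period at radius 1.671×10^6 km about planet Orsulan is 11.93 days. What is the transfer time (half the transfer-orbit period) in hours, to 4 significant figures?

t = 63.47 hours

From Kepler's third law T² = 4π²r³/μ at r = 1.671×10^6 km, T = 11.93 days = 11.93 × 86400 s = 1.030752×10^6 s: μ = 4π²r³/T² = 1.73373×10^8 km³/s².
Transfer-ellipse semi-major axis a_t = (r₁ + r₂)/2 = (2.722×10^5 + 1.671×10^6)/2 = 9.716×10^5 km.
Half the transfer-orbit period gives t = π√(a_t³/μ) = 2.285×10^5 s.
Converting: 2.285×10^5 s ÷ 3600 s/hour = 63.47 hours.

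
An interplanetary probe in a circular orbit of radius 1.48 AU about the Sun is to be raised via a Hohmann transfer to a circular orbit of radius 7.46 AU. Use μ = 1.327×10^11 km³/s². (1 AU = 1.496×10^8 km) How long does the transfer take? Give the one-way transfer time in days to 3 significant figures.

t = 1730 days

In km: r₁ = 1.48 × 1.496×10^8 = 2.21408×10^8 km; r₂ = 7.46 × 1.496×10^8 = 1.116016×10^9 km.
Transfer-ellipse semi-major axis a_t = (r₁ + r₂)/2 = (2.21408×10^8 + 1.116016×10^9)/2 = 6.68712×10^8 km.
By Kepler's third law the transfer-orbit period is T = 2π√(a_t³/μ), so t = T/2 = 1.491×10^8 s.
Converting: 1.491×10^8 s ÷ 86400 s/day = 1730 days.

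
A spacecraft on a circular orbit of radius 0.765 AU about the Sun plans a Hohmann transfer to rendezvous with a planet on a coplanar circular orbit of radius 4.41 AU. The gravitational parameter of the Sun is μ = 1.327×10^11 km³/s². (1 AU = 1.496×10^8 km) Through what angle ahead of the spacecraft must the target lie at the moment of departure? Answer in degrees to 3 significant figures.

φ = 99.1°

In km: r₁ = 0.765 × 1.496×10^8 = 1.14444×10^8 km; r₂ = 4.41 × 1.496×10^8 = 6.59736×10^8 km.
Semi-major axis of the transfer orbit: a_t = (1.14444×10^8 + 6.59736×10^8)/2 = 3.8709×10^8 km.
The half-period of the transfer ellipse is t = π√(a_t³/μ) = 6.568×10^7 s.
Target angular speed ω₂ = √(μ/r₂³) = 2.150×10^-8 rad/s.
Angle swept by the target during transfer: ω₂·t = 1.412 rad = 80.90°.
Arrival is 180° from departure on the ellipse, so φ = 180° − 80.90° = 99.1°.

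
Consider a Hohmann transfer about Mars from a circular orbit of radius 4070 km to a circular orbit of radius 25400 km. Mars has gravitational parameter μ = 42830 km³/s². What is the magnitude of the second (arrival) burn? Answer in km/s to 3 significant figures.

The Hohmann ellipse has a_t = (r₁ + r₂)/2 = 14735 km.
Circular speed at r = 25400 km: v_c = √(μ/r) = 1.29855 km/s.
Transfer-orbit speed at the same r (vis-viva, a = a_t): v_t = √[μ(2/r − 1/a_t)] = 0.682463 km/s.
Δv₂ = |v_t − v_c| = |0.682463 − 1.29855| = 0.6161 km/s.

Δv₂ = 0.616 km/s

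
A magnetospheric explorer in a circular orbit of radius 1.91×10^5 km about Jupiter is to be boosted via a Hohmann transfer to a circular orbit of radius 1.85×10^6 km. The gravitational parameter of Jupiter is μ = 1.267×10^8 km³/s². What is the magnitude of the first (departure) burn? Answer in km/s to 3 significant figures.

Semi-major axis of the transfer orbit: a_t = (1.910×10^5 + 1.850×10^6)/2 = 1.0205×10^6 km.
Circular speed at r = 1.910×10^5 km: v_c = √(μ/r) = 25.756 km/s.
Transfer-orbit speed at the same r (vis-viva, a = a_t): v_t = √[μ(2/r − 1/a_t)] = 34.678 km/s.
Δv₁ = |v_t − v_c| = |34.678 − 25.756| = 8.922 km/s.

Δv₁ = 8.92 km/s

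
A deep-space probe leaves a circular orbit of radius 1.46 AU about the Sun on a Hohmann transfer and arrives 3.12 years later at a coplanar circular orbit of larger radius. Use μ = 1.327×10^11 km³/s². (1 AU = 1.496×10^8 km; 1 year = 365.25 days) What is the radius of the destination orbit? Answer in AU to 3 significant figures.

r₂ = 5.32 AU

In km: r₁ = 1.46 × 1.496×10^8 = 2.18416×10^8 km.
Transfer time t = 3.12 years × 365.25 × 86400 s = 9.8459712×10^7 s, and t = π√(a_t³/μ).
So a_t = (μ t²/π²)^(1/3) = (1.327×10^11 × (9.8459712×10^7)² / π²)^(1/3) = 5.0703×10^8 km.
Since a_t = (r₁ + r₂)/2, r₂ = 2a_t − r₁ = 2×5.0703×10^8 − 2.18416×10^8 = 7.95644×10^8 km.
In AU: r₂ = 7.95644×10^8 / 1.496×10^8 = 5.32 AU.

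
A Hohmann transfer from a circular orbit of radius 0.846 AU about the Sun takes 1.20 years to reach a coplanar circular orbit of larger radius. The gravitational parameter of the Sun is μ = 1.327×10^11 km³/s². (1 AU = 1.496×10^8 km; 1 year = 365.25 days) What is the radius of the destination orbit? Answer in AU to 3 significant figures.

r₂ = 2.74 AU

In km: r₁ = 0.846 × 1.496×10^8 = 1.265616×10^8 km.
Transfer time t = 1.20 years × 365.25 × 86400 s = 3.786912×10^7 s, and t = π√(a_t³/μ).
So a_t = (μ t²/π²)^(1/3) = (1.327×10^11 × (3.786912×10^7)² / π²)^(1/3) = 2.6815×10^8 km.
Since a_t = (r₁ + r₂)/2, r₂ = 2a_t − r₁ = 2×2.6815×10^8 − 1.265616×10^8 = 4.097384×10^8 km.
In AU: r₂ = 4.097384×10^8 / 1.496×10^8 = 2.74 AU.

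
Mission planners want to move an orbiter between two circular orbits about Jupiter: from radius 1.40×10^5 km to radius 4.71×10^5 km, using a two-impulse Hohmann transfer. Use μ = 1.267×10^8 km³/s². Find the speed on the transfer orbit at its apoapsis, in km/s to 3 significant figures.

v = 11.1 km/s

Transfer-ellipse semi-major axis a_t = (r₁ + r₂)/2 = (1.400×10^5 + 4.710×10^5)/2 = 3.055×10^5 km.
At apoapsis, r = 4.710×10^5 km.
Vis-viva: v = √[μ(2/r − 1/a_t)] = √[1.267×10^8 × (2/4.710×10^5 − 1/3.055×10^5)] = 11.10 km/s.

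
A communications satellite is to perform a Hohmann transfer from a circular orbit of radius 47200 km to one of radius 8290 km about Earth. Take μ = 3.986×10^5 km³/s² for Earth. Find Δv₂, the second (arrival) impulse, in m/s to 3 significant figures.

Transfer-ellipse semi-major axis a_t = (r₁ + r₂)/2 = (47200 + 8290)/2 = 27745 km.
On the circular orbit at r = 8290 km, v_c = √(μ/r) = 6.934 km/s.
Vis-viva on the transfer ellipse at r = 8290 km gives v_t = √[μ(2/r − 1/a_t)] = 9.044 km/s.
Δv₂ = |v_t − v_c| = |9.044 − 6.934| = 2.110 km/s.

Δv₂ = 2110 m/s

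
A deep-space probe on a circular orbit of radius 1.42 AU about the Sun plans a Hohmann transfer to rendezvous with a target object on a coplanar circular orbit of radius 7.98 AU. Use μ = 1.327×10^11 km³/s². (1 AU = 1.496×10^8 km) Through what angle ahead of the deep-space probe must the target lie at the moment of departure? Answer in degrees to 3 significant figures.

φ = 98.6°

In km: r₁ = 1.42 × 1.496×10^8 = 2.12432×10^8 km; r₂ = 7.98 × 1.496×10^8 = 1.193808×10^9 km.
The Hohmann ellipse has a_t = (r₁ + r₂)/2 = 7.0312×10^8 km.
The half-period of the transfer ellipse is t = π√(a_t³/μ) = 1.608×10^8 s.
Target angular speed ω₂ = √(μ/r₂³) = 8.831×10^-9 rad/s.
Angle swept by the target during transfer: ω₂·t = 1.420 rad = 81.36°.
The deep-space probe traverses 180° on the transfer ellipse, so the target must lead by 180° − 81.36° = 98.6°.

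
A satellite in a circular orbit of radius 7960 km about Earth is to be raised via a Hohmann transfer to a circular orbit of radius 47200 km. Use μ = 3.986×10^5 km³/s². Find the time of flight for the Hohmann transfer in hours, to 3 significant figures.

t = 6.33 hours

Semi-major axis of the transfer orbit: a_t = (7960 + 47200)/2 = 27580 km.
Transfer time t = π√(a_t³/μ) = π√((27580)³ / 3.986×10^5) = 22790 s.
Converting: 22790 s ÷ 3600 s/hour = 6.33 hours.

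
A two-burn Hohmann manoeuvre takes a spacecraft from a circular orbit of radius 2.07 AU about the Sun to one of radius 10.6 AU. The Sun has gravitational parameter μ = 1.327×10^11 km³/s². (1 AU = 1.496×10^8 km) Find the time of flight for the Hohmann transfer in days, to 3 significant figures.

t = 2910 days

In km: r₁ = 2.07 × 1.496×10^8 = 3.09672×10^8 km; r₂ = 10.6 × 1.496×10^8 = 1.58576×10^9 km.
Transfer-ellipse semi-major axis a_t = (r₁ + r₂)/2 = (3.09672×10^8 + 1.58576×10^9)/2 = 9.47716×10^8 km.
Transfer time t = π√(a_t³/μ) = π√((9.47716×10^8)³ / 1.327×10^11) = 2.516×10^8 s.
Converting: 2.516×10^8 s ÷ 86400 s/day = 2910 days.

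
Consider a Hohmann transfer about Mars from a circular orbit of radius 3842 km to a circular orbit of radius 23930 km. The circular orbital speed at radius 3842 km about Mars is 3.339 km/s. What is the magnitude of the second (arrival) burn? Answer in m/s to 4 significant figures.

From the circular-orbit relation v² = μ/r at r = 3842 km: μ = v²r = (3.339)² × 3842 = 42834.2 km³/s².
Semi-major axis of the transfer orbit: a_t = (3842 + 23930)/2 = 13886 km.
On the circular orbit at r = 23930 km, v_c = √(μ/r) = 1.3379 km/s.
Transfer-orbit speed at the same r (vis-viva, a = a_t): v_t = √[μ(2/r − 1/a_t)] = 0.70374 km/s.
Δv₂ = |v_t − v_c| = |0.70374 − 1.3379| = 0.6342 km/s.

Δv₂ = 634.2 m/s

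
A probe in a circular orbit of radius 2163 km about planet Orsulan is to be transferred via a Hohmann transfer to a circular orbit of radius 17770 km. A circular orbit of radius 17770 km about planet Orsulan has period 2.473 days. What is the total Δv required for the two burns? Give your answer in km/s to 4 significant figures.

From Kepler's third law T² = 4π²r³/μ at r = 17770 km, T = 2.473 days = 2.473 × 86400 s = 2.136672×10^5 s: μ = 4π²r³/T² = 4852.29 km³/s².
Transfer-ellipse semi-major axis a_t = (r₁ + r₂)/2 = (2163 + 17770)/2 = 9966.5 km.
Circular speed at r₁: v₁ = √(μ/r₁) = √(4852.29/2163) = 1.49777 km/s.
Transfer-orbit speed at r₁ (v² = μ(2/r − 1/a)): v_p = √[μ(2/r₁ − 1/a_t)] = 1.99994 km/s.
First burn Δv₁ = |v_p − v₁| = 0.5022 km/s.
Circular speed at r₂: v₂ = √(μ/r₂) = 0.52255 km/s.
Transfer-orbit speed at r₂: v_a = √[μ(2/r₂ − 1/a_t)] = 0.24344 km/s.
Second burn Δv₂ = |v₂ − v_a| = 0.2791 km/s.
Total Δv = Δv₁ + Δv₂ = 0.7813 km/s.

Δv = 0.7813 km/s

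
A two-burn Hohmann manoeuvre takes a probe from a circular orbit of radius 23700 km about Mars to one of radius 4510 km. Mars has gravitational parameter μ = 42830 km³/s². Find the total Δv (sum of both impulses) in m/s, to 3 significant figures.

Transfer-ellipse semi-major axis a_t = (r₁ + r₂)/2 = (23700 + 4510)/2 = 14105 km.
Circular speed at r₁: v₁ = √(μ/r₁) = √(42830/23700) = 1.34431 km/s.
On the transfer ellipse at r₁, v² = μ(2/r − 1/a) gives v_a = √[μ(2/r₁ − 1/a_t)] = 0.760154 km/s.
First burn Δv₁ = |v_a − v₁| = 0.5842 km/s.
At r₂, v₂ = √(μ/r₂) = 3.0817 km/s.
Transfer-orbit speed at r₂: v_p = √[μ(2/r₂ − 1/a_t)] = 3.9946 km/s.
Second burn Δv₂ = |v₂ − v_p| = 0.9129 km/s.
Total Δv = Δv₁ + Δv₂ = 1.497 km/s.

Δv = 1500 m/s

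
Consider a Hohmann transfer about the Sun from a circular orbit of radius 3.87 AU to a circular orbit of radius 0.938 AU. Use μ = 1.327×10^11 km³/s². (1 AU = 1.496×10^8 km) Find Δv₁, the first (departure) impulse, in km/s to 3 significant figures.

In km: r₁ = 3.87 × 1.496×10^8 = 5.78952×10^8 km; r₂ = 0.938 × 1.496×10^8 = 1.403248×10^8 km.
Semi-major axis of the transfer orbit: a_t = (5.78952×10^8 + 1.403248×10^8)/2 = 3.596384×10^8 km.
On the circular orbit at r = 5.78952×10^8 km, v_c = √(μ/r) = 15.14 km/s.
Transfer-orbit speed at the same r (vis-viva, a = a_t): v_t = √[μ(2/r − 1/a_t)] = 9.457 km/s.
Δv₁ = |v_t − v_c| = |9.457 − 15.14| = 5.683 km/s.

Δv₁ = 5.68 km/s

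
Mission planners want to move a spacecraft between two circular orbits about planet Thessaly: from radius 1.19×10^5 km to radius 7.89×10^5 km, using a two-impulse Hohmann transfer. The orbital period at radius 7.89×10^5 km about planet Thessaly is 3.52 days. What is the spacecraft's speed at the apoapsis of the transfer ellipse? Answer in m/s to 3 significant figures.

v = 8350 m/s

From Kepler's third law T² = 4π²r³/μ at r = 7.89×10^5 km, T = 3.52 days = 3.52 × 86400 s = 3.04128×10^5 s: μ = 4π²r³/T² = 2.09642×10^8 km³/s².
Transfer-ellipse semi-major axis a_t = (r₁ + r₂)/2 = (1.190×10^5 + 7.890×10^5)/2 = 4.540×10^5 km.
At apoapsis, r = 7.890×10^5 km.
Applying v² = μ(2/r − 1/a_t): v = 8.345 km/s.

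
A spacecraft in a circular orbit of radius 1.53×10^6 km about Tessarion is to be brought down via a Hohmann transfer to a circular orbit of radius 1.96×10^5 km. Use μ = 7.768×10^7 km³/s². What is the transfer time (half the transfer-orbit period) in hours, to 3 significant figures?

t = 79.4 hours

The Hohmann ellipse has a_t = (r₁ + r₂)/2 = 8.630×10^5 km.
Half the transfer-orbit period gives t = π√(a_t³/μ) = 2.858×10^5 s.
Converting: 2.858×10^5 s ÷ 3600 s/hour = 79.4 hours.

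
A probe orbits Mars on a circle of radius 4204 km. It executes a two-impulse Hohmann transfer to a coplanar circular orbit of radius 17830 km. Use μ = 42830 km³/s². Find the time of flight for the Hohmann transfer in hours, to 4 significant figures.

t = 4.876 hours

Transfer-ellipse semi-major axis a_t = (r₁ + r₂)/2 = (4204 + 17830)/2 = 11017 km.
By Kepler's third law the transfer-orbit period is T = 2π√(a_t³/μ), so t = T/2 = 17554 s.
Converting: 17554 s ÷ 3600 s/hour = 4.876 hours.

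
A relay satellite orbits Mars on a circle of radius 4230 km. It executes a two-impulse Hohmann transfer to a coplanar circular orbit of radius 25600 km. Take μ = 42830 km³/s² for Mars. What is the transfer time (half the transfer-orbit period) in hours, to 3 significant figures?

The Hohmann ellipse has a_t = (r₁ + r₂)/2 = 14915 km.
By Kepler's third law the transfer-orbit period is T = 2π√(a_t³/μ), so t = T/2 = 27650 s.
Converting: 27650 s ÷ 3600 s/hour = 7.68 hours.

t = 7.68 hours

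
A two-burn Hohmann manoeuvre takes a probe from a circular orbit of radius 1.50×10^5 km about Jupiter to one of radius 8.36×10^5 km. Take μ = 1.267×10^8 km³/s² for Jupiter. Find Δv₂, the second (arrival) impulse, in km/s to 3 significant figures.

The Hohmann ellipse has a_t = (r₁ + r₂)/2 = 4.930×10^5 km.
Circular speed at r = 8.360×10^5 km: v_c = √(μ/r) = 12.311 km/s.
Vis-viva on the transfer ellipse at r = 8.360×10^5 km gives v_t = √[μ(2/r − 1/a_t)] = 6.7906 km/s.
Δv₂ = |v_t − v_c| = |6.7906 − 12.311| = 5.520 km/s.

Δv₂ = 5.52 km/s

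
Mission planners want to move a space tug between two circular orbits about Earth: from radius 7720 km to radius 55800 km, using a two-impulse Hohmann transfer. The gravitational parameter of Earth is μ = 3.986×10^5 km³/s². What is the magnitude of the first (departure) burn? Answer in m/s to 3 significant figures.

Δv₁ = 2340 m/s

Transfer-ellipse semi-major axis a_t = (r₁ + r₂)/2 = (7720 + 55800)/2 = 31760 km.
On the circular orbit at r = 7720 km, v_c = √(μ/r) = 7.1855 km/s.
Transfer-orbit speed at the same r (vis-viva, a = a_t): v_t = √[μ(2/r − 1/a_t)] = 9.5244 km/s.
Δv₁ = |v_t − v_c| = |9.5244 − 7.1855| = 2.339 km/s.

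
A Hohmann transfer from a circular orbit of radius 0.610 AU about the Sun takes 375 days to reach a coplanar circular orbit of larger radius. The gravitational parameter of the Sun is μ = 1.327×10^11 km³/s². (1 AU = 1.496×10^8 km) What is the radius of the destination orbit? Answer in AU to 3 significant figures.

r₂ = 2.62 AU

In km: r₁ = 0.610 × 1.496×10^8 = 9.1256×10^7 km.
Transfer time t = 375 days = 3.240×10^7 s, and t = π√(a_t³/μ).
So a_t = (μ t²/π²)^(1/3) = (1.327×10^11 × (3.240×10^7)² / π²)^(1/3) = 2.4167×10^8 km.
Since a_t = (r₁ + r₂)/2, r₂ = 2a_t − r₁ = 2×2.4167×10^8 − 9.1256×10^7 = 3.92084×10^8 km.
In AU: r₂ = 3.92084×10^8 / 1.496×10^8 = 2.62 AU.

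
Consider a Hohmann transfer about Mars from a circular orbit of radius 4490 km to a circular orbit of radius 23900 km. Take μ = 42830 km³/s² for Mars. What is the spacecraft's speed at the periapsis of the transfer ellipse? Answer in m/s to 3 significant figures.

v = 4010 m/s

The Hohmann ellipse has a_t = (r₁ + r₂)/2 = 14195 km.
At periapsis, r = 4490 km.
From the vis-viva equation, v = √[μ(2/r − 1/a_t)] = 4.008 km/s.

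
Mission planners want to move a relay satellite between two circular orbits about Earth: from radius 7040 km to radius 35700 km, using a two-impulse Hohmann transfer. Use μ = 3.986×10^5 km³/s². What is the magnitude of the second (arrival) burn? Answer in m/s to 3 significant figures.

Transfer-ellipse semi-major axis a_t = (r₁ + r₂)/2 = (7040 + 35700)/2 = 21370 km.
On the circular orbit at r = 35700 km, v_c = √(μ/r) = 3.34145 km/s.
Vis-viva on the transfer ellipse at r = 35700 km gives v_t = √[μ(2/r − 1/a_t)] = 1.91787 km/s.
Δv₂ = |v_t − v_c| = |1.91787 − 3.34145| = 1.424 km/s.

Δv₂ = 1420 m/s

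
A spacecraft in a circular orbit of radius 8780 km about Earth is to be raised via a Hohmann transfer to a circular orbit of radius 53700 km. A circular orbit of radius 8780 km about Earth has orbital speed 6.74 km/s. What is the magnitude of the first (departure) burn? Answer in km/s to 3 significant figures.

Δv₁ = 2.10 km/s

From the circular-orbit relation v² = μ/r at r = 8780 km: μ = v²r = (6.74)² × 8780 = 3.98854×10^5 km³/s².
Transfer-ellipse semi-major axis a_t = (r₁ + r₂)/2 = (8780 + 53700)/2 = 31240 km.
Circular speed at r = 8780 km: v_c = √(μ/r) = 6.740 km/s.
Transfer-orbit speed at the same r (vis-viva, a = a_t): v_t = √[μ(2/r − 1/a_t)] = 8.837 km/s.
Δv₁ = |v_t − v_c| = |8.837 − 6.740| = 2.097 km/s.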